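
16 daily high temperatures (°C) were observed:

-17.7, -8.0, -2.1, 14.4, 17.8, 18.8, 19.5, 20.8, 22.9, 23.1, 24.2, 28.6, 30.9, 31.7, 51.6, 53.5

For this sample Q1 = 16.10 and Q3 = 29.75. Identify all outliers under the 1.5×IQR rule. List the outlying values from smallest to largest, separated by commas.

-17.7, -8.0, 51.6, 53.5

IQR = Q3 − Q1 = 29.75 − 16.10 = 13.65.
Lower fence = Q1 − 1.5·IQR = 16.10 − 20.475 = -4.375.
Upper fence = Q3 + 1.5·IQR = 29.75 + 20.475 = 50.225.
-17.7 < -4.375 → outlier.
-8.0 < -4.375 → outlier.
51.6 > 50.225 → outlier.
53.5 > 50.225 → outlier.
All remaining values lie within [-4.375, 50.225].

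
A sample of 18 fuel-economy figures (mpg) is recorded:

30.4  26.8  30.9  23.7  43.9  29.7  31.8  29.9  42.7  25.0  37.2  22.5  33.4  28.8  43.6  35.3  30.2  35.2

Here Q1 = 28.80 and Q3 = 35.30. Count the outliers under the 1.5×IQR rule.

IQR = 6.50; fences at 28.80 − 9.75 = 19.05 and 35.30 + 9.75 = 45.05.
Every value lies within the cutoffs.

0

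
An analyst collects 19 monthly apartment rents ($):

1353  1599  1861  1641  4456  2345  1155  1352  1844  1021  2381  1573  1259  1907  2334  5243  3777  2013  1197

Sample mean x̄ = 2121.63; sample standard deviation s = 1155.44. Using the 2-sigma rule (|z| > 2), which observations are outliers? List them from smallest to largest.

4456, 5243

Cutoffs at x̄ ± 2s: 2121.63 ± 2·1155.44 = [-189.25, 4432.51].
4456: z = 2.02, |z| > 2 → outlier.
5243: z = 2.70, |z| > 2 → outlier.
Every other value lies within [-189.25, 4432.51].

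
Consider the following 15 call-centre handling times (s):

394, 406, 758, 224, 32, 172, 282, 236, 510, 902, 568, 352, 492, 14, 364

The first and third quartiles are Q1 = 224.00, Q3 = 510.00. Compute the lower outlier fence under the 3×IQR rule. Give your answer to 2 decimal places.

-634.00

IQR = Q3 − Q1 = 510.00 − 224.00 = 286.00.
Lower fence = Q1 − 3·IQR = 224.00 − 858.00 = -634.00.
Upper fence = Q3 + 3·IQR = 510.00 + 858.00 = 1368.00.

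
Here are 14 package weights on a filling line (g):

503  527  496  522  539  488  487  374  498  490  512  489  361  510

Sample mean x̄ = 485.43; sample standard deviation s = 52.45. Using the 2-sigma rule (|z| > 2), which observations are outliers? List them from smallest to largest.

Cutoffs at x̄ ± 2s: 485.43 ± 2·52.45 = [380.53, 590.33].
361: z = -2.37, |z| > 2 → outlier.
374: z = -2.12, |z| > 2 → outlier.
Every other value lies within [380.53, 590.33].

361, 374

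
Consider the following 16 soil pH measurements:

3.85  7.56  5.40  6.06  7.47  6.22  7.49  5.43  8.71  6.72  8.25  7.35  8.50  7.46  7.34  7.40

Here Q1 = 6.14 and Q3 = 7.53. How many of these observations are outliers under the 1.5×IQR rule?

IQR = 1.39; fences at 6.14 − 2.085 = 4.055 and 7.53 + 2.085 = 9.615.
Outside the cutoffs: 3.85.

1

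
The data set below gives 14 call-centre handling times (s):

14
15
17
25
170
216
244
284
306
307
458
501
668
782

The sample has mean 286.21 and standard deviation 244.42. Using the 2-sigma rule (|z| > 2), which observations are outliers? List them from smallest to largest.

782

Cutoffs at x̄ ± 2s: 286.21 ± 2·244.42 = [-202.63, 775.05].
782: z = 2.03, |z| > 2 → outlier.
Every other value lies within [-202.63, 775.05].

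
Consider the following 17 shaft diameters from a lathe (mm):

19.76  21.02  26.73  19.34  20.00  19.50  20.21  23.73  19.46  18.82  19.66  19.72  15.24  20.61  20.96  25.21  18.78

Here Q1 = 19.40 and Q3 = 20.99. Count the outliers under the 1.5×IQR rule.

4

IQR = 1.59; fences at 19.40 − 2.385 = 17.015 and 20.99 + 2.385 = 23.375.
Outside the cutoffs: 15.24, 23.73, 25.21, 26.73.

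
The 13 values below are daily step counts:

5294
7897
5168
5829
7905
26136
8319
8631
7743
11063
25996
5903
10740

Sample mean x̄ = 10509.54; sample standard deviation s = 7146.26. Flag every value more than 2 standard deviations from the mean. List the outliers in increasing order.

Cutoffs at x̄ ± 2s: 10509.54 ± 2·7146.26 = [-3782.98, 24802.06].
25996: z = 2.17, |z| > 2 → outlier.
26136: z = 2.19, |z| > 2 → outlier.
Every other value lies within [-3782.98, 24802.06].

25996, 26136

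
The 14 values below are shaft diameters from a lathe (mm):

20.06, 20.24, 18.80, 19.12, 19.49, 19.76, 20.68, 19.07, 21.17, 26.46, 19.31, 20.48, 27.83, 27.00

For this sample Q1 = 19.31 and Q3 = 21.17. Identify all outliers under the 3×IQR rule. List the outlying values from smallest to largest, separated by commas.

IQR = Q3 − Q1 = 21.17 − 19.31 = 1.86.
Lower fence = Q1 − 3·IQR = 19.31 − 5.58 = 13.73.
Upper fence = Q3 + 3·IQR = 21.17 + 5.58 = 26.75.
27.00 > 26.75 → outlier.
27.83 > 26.75 → outlier.
All remaining values lie within [13.73, 26.75].

27.00, 27.83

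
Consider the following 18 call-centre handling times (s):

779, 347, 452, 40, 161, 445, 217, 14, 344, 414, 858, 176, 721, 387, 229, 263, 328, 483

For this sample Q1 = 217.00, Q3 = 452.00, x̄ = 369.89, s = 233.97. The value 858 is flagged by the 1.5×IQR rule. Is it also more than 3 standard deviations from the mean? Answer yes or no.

no

z = (858 − 369.89) / 233.97 = 2.09.
|z| = 2.09 ≤ 3.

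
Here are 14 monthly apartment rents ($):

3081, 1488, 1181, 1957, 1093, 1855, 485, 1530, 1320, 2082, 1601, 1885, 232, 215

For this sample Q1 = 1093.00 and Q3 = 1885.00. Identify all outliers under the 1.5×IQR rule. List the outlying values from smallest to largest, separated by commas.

IQR = Q3 − Q1 = 1885.00 − 1093.00 = 792.00.
Lower fence = Q1 − 1.5·IQR = 1093.00 − 1188.00 = -95.00.
Upper fence = Q3 + 1.5·IQR = 1885.00 + 1188.00 = 3073.00.
3081 > 3073.00 → outlier.
All remaining values lie within [-95.00, 3073.00].

3081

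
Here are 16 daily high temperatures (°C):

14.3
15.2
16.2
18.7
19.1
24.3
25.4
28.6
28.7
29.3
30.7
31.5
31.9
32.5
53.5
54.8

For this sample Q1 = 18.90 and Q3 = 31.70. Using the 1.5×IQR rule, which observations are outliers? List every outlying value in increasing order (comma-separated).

IQR = Q3 − Q1 = 31.70 − 18.90 = 12.80.
Lower fence = Q1 − 1.5·IQR = 18.90 − 19.20 = -0.30.
Upper fence = Q3 + 1.5·IQR = 31.70 + 19.20 = 50.90.
53.5 > 50.90 → outlier.
54.8 > 50.90 → outlier.
All remaining values lie within [-0.30, 50.90].

53.5, 54.8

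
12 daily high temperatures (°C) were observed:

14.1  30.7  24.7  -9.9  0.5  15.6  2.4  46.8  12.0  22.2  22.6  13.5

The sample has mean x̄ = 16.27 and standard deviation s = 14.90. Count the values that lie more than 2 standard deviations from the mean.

1

Cutoffs: x̄ ± 2s = [-13.53, 46.07].
Outside the cutoffs: 46.8.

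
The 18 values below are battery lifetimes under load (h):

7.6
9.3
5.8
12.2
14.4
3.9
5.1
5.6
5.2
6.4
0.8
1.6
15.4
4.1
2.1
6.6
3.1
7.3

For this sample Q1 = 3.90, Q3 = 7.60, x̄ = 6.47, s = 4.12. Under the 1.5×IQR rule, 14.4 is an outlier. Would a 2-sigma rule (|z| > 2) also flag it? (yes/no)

no

z = (14.4 − 6.47) / 4.12 = 1.92.
|z| = 1.92 ≤ 2.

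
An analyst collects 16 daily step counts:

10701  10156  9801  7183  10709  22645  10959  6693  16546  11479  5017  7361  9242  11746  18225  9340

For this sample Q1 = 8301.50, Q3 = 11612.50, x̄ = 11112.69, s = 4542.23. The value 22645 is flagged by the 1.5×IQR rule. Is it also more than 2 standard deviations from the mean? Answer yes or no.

yes

z = (22645 − 11112.69) / 4542.23 = 2.54.
|z| = 2.54 > 2.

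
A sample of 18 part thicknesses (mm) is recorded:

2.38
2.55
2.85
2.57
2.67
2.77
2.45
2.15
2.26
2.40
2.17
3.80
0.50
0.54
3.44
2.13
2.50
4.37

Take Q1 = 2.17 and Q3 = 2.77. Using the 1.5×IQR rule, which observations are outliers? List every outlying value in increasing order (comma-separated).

IQR = Q3 − Q1 = 2.77 − 2.17 = 0.60.
Lower fence = Q1 − 1.5·IQR = 2.17 − 0.90 = 1.27.
Upper fence = Q3 + 1.5·IQR = 2.77 + 0.90 = 3.67.
0.50 < 1.27 → outlier.
0.54 < 1.27 → outlier.
3.80 > 3.67 → outlier.
4.37 > 3.67 → outlier.
All remaining values lie within [1.27, 3.67].

0.50, 0.54, 3.80, 4.37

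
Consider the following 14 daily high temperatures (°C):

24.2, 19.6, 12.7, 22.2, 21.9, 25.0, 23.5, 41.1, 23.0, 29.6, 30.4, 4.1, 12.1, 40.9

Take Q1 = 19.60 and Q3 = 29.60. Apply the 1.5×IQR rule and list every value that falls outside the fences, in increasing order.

4.1

IQR = Q3 − Q1 = 29.60 − 19.60 = 10.00.
Lower fence = Q1 − 1.5·IQR = 19.60 − 15.00 = 4.60.
Upper fence = Q3 + 1.5·IQR = 29.60 + 15.00 = 44.60.
4.1 < 4.60 → outlier.
All remaining values lie within [4.60, 44.60].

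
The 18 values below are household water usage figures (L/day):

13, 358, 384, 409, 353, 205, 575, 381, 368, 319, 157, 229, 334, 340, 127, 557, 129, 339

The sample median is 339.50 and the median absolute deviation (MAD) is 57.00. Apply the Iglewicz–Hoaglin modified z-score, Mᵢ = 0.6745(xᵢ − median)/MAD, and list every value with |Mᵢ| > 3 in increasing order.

|Mᵢ| > 3 ⇔ |xᵢ − 339.50| > 3·57.00/0.6745 = 253.52.
So outliers lie outside [85.98, 593.02].
13: M = -3.86 → outlier.

13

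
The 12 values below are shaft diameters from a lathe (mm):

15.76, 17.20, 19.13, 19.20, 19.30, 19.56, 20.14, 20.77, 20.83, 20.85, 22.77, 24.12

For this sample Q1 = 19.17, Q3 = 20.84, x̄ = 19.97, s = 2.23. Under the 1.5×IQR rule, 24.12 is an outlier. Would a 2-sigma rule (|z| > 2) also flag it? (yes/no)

z = (24.12 − 19.97) / 2.23 = 1.86.
|z| = 1.86 ≤ 2.

no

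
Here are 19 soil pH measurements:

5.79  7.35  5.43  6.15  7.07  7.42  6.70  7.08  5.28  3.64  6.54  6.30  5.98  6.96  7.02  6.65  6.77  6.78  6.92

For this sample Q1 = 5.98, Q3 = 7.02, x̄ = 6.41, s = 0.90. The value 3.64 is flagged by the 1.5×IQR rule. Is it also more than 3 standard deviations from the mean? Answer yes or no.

z = (3.64 − 6.41) / 0.90 = -3.08.
|z| = 3.08 > 3.

yes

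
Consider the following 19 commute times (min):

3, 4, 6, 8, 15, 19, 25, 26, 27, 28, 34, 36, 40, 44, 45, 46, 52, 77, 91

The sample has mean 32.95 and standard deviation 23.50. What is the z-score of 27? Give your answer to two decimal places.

z = (27 − 32.95) / 23.50 = -0.25.

-0.25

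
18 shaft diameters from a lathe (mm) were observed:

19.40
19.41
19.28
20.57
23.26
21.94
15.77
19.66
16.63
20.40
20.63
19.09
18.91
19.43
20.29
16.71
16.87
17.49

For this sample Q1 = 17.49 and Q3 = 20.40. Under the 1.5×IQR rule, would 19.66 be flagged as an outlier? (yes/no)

IQR = Q3 − Q1 = 20.40 − 17.49 = 2.91.
Lower fence = Q1 − 1.5·IQR = 17.49 − 4.365 = 13.125.
Upper fence = Q3 + 1.5·IQR = 20.40 + 4.365 = 24.765.
19.66 lies within [13.125, 24.765].

no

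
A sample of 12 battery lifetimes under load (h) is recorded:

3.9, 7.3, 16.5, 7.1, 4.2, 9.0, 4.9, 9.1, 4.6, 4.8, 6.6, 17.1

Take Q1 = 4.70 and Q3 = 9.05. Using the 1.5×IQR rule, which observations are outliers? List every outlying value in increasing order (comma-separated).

IQR = Q3 − Q1 = 9.05 − 4.70 = 4.35.
Lower fence = Q1 − 1.5·IQR = 4.70 − 6.525 = -1.825.
Upper fence = Q3 + 1.5·IQR = 9.05 + 6.525 = 15.575.
16.5 > 15.575 → outlier.
17.1 > 15.575 → outlier.
All remaining values lie within [-1.825, 15.575].

16.5, 17.1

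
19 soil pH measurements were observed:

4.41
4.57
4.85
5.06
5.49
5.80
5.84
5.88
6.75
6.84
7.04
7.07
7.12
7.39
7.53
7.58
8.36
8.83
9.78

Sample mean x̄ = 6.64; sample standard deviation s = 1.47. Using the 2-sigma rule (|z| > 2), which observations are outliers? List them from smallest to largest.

9.78

Cutoffs at x̄ ± 2s: 6.64 ± 2·1.47 = [3.70, 9.58].
9.78: z = 2.14, |z| > 2 → outlier.
Every other value lies within [3.70, 9.58].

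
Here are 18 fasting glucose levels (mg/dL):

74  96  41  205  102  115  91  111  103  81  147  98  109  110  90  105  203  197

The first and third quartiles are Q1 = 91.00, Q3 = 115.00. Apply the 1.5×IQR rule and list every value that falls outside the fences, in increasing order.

41, 197, 203, 205

IQR = Q3 − Q1 = 115.00 − 91.00 = 24.00.
Lower fence = Q1 − 1.5·IQR = 91.00 − 36.00 = 55.00.
Upper fence = Q3 + 1.5·IQR = 115.00 + 36.00 = 151.00.
41 < 55.00 → outlier.
197 > 151.00 → outlier.
203 > 151.00 → outlier.
205 > 151.00 → outlier.
All remaining values lie within [55.00, 151.00].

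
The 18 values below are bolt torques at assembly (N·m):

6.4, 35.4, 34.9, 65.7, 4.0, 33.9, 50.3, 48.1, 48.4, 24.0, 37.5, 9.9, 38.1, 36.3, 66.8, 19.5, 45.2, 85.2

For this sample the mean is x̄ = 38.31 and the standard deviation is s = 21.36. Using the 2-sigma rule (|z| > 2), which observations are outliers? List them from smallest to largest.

85.2

Cutoffs at x̄ ± 2s: 38.31 ± 2·21.36 = [-4.41, 81.03].
85.2: z = 2.20, |z| > 2 → outlier.
Every other value lies within [-4.41, 81.03].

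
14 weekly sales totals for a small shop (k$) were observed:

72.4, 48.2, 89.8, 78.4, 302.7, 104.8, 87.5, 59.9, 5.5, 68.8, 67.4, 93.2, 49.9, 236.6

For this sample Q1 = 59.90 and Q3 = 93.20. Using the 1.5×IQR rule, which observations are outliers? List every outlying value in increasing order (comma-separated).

5.5, 236.6, 302.7

IQR = Q3 − Q1 = 93.20 − 59.90 = 33.30.
Lower fence = Q1 − 1.5·IQR = 59.90 − 49.95 = 9.95.
Upper fence = Q3 + 1.5·IQR = 93.20 + 49.95 = 143.15.
5.5 < 9.95 → outlier.
236.6 > 143.15 → outlier.
302.7 > 143.15 → outlier.
All remaining values lie within [9.95, 143.15].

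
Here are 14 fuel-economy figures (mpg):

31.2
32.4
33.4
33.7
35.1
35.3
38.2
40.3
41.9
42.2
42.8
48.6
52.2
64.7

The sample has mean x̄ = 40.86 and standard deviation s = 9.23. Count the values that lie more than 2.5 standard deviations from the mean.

Cutoffs: x̄ ± 2.5s = [17.785, 63.935].
Outside the cutoffs: 64.7.

1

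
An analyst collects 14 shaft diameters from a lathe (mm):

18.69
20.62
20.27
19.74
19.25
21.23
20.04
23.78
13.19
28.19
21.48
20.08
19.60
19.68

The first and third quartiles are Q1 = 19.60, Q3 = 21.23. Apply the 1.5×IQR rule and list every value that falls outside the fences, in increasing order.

IQR = Q3 − Q1 = 21.23 − 19.60 = 1.63.
Lower fence = Q1 − 1.5·IQR = 19.60 − 2.445 = 17.155.
Upper fence = Q3 + 1.5·IQR = 21.23 + 2.445 = 23.675.
13.19 < 17.155 → outlier.
23.78 > 23.675 → outlier.
28.19 > 23.675 → outlier.
All remaining values lie within [17.155, 23.675].

13.19, 23.78, 28.19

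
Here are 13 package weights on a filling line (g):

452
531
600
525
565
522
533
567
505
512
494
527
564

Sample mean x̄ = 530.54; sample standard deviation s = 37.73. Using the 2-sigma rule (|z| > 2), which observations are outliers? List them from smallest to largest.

452

Cutoffs at x̄ ± 2s: 530.54 ± 2·37.73 = [455.08, 606.00].
452: z = -2.08, |z| > 2 → outlier.
Every other value lies within [455.08, 606.00].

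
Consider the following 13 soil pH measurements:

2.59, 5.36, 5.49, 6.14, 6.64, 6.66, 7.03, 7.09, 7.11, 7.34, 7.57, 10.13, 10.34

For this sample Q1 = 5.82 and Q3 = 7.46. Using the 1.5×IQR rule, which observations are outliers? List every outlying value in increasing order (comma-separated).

2.59, 10.13, 10.34

IQR = Q3 − Q1 = 7.46 − 5.82 = 1.64.
Lower fence = Q1 − 1.5·IQR = 5.82 − 2.46 = 3.36.
Upper fence = Q3 + 1.5·IQR = 7.46 + 2.46 = 9.92.
2.59 < 3.36 → outlier.
10.13 > 9.92 → outlier.
10.34 > 9.92 → outlier.
All remaining values lie within [3.36, 9.92].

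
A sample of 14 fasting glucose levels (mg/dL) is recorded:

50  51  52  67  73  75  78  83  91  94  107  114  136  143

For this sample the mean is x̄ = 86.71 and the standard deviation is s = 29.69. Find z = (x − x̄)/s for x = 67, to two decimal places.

z = (67 − 86.71) / 29.69 = -0.66.

-0.66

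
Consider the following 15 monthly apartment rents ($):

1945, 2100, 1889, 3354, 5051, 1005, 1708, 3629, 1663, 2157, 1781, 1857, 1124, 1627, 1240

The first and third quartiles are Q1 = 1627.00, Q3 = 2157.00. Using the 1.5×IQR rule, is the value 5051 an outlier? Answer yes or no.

yes

IQR = Q3 − Q1 = 2157.00 − 1627.00 = 530.00.
Lower fence = Q1 − 1.5·IQR = 1627.00 − 795.00 = 832.00.
Upper fence = Q3 + 1.5·IQR = 2157.00 + 795.00 = 2952.00.
5051 lies above the upper fence.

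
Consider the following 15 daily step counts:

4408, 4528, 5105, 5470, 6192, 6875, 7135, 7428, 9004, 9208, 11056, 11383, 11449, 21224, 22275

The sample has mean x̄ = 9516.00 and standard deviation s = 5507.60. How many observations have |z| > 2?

Cutoffs: x̄ ± 2s = [-1499.20, 20531.20].
Outside the cutoffs: 21224, 22275.

2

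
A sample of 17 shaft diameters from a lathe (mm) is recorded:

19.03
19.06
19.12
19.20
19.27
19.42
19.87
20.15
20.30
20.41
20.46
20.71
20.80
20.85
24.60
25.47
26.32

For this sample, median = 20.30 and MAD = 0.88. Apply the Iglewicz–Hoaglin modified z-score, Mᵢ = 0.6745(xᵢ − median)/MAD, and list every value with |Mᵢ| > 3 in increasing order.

|Mᵢ| > 3 ⇔ |xᵢ − 20.30| > 3·0.88/0.6745 = 3.91.
So outliers lie outside [16.39, 24.21].
24.60: M = 3.30 → outlier.
25.47: M = 3.96 → outlier.
26.32: M = 4.61 → outlier.

24.60, 25.47, 26.32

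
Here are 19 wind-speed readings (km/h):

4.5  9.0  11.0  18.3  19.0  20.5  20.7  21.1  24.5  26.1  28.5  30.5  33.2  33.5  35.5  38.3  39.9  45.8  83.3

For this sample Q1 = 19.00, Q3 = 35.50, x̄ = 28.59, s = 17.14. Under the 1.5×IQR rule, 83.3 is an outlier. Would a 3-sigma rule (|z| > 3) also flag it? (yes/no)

z = (83.3 − 28.59) / 17.14 = 3.19.
|z| = 3.19 > 3.

yes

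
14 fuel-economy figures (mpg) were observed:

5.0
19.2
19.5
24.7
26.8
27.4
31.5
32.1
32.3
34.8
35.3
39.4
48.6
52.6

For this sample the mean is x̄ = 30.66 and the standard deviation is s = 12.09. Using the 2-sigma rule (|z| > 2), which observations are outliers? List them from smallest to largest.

Cutoffs at x̄ ± 2s: 30.66 ± 2·12.09 = [6.48, 54.84].
5.0: z = -2.12, |z| > 2 → outlier.
Every other value lies within [6.48, 54.84].

5.0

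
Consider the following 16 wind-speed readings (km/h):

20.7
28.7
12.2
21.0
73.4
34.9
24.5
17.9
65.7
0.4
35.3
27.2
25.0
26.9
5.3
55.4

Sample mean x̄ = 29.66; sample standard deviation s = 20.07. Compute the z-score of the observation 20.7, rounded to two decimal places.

z = (20.7 − 29.66) / 20.07 = -0.45.

-0.45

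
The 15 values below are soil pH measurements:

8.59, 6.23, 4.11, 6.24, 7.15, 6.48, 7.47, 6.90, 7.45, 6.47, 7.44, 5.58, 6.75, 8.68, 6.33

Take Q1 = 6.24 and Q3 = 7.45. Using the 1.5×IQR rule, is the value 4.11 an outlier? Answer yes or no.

IQR = Q3 − Q1 = 7.45 − 6.24 = 1.21.
Lower fence = Q1 − 1.5·IQR = 6.24 − 1.815 = 4.425.
Upper fence = Q3 + 1.5·IQR = 7.45 + 1.815 = 9.265.
4.11 lies below the lower fence.

yes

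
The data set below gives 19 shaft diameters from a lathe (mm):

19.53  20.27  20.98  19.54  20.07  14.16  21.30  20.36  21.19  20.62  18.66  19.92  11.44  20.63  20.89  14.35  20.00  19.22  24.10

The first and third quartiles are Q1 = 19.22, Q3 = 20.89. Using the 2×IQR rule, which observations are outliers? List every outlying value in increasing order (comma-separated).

11.44, 14.16, 14.35

IQR = Q3 − Q1 = 20.89 − 19.22 = 1.67.
Lower fence = Q1 − 2·IQR = 19.22 − 3.34 = 15.88.
Upper fence = Q3 + 2·IQR = 20.89 + 3.34 = 24.23.
11.44 < 15.88 → outlier.
14.16 < 15.88 → outlier.
14.35 < 15.88 → outlier.
All remaining values lie within [15.88, 24.23].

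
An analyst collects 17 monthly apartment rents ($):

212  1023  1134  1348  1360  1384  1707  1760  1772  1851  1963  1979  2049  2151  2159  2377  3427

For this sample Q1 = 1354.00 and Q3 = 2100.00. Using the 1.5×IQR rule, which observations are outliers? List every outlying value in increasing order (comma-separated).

212, 3427

IQR = Q3 − Q1 = 2100.00 − 1354.00 = 746.00.
Lower fence = Q1 − 1.5·IQR = 1354.00 − 1119.00 = 235.00.
Upper fence = Q3 + 1.5·IQR = 2100.00 + 1119.00 = 3219.00.
212 < 235.00 → outlier.
3427 > 3219.00 → outlier.
All remaining values lie within [235.00, 3219.00].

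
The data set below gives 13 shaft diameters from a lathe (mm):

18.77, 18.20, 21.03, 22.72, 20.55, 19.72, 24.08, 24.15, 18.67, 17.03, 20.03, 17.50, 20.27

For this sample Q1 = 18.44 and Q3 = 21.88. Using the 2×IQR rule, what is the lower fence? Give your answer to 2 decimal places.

11.56

IQR = Q3 − Q1 = 21.88 − 18.44 = 3.44.
Lower fence = Q1 − 2·IQR = 18.44 − 6.88 = 11.56.
Upper fence = Q3 + 2·IQR = 21.88 + 6.88 = 28.76.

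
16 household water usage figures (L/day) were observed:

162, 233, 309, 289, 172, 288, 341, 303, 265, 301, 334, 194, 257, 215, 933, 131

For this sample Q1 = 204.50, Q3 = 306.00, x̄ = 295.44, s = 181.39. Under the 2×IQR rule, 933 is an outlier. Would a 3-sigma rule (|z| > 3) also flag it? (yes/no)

yes

z = (933 − 295.44) / 181.39 = 3.51.
|z| = 3.51 > 3.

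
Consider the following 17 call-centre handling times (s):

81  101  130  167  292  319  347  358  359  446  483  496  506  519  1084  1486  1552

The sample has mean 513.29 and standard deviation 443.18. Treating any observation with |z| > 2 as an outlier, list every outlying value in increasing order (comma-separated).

Cutoffs at x̄ ± 2s: 513.29 ± 2·443.18 = [-373.07, 1399.65].
1486: z = 2.19, |z| > 2 → outlier.
1552: z = 2.34, |z| > 2 → outlier.
Every other value lies within [-373.07, 1399.65].

1486, 1552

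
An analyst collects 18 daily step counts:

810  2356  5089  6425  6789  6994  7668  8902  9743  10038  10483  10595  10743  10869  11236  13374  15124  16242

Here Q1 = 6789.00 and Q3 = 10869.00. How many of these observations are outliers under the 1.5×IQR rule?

IQR = 4080.00; fences at 6789.00 − 6120.00 = 669.00 and 10869.00 + 6120.00 = 16989.00.
Every value lies within the cutoffs.

0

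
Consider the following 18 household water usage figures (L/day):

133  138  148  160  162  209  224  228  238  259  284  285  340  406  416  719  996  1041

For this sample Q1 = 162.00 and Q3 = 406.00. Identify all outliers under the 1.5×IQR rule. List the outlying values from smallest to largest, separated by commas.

IQR = Q3 − Q1 = 406.00 − 162.00 = 244.00.
Lower fence = Q1 − 1.5·IQR = 162.00 − 366.00 = -204.00.
Upper fence = Q3 + 1.5·IQR = 406.00 + 366.00 = 772.00.
996 > 772.00 → outlier.
1041 > 772.00 → outlier.
All remaining values lie within [-204.00, 772.00].

996, 1041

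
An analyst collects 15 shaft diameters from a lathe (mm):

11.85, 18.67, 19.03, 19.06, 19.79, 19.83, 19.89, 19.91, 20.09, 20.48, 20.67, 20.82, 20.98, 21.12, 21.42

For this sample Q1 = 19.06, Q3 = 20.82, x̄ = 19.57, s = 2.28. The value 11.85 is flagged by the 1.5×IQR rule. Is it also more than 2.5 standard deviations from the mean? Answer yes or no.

z = (11.85 − 19.57) / 2.28 = -3.39.
|z| = 3.39 > 2.5.

yes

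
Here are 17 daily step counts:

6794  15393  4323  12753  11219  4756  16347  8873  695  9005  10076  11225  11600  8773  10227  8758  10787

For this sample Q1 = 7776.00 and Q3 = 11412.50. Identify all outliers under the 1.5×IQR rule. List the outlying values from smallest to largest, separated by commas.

695

IQR = Q3 − Q1 = 11412.50 − 7776.00 = 3636.50.
Lower fence = Q1 − 1.5·IQR = 7776.00 − 5454.75 = 2321.25.
Upper fence = Q3 + 1.5·IQR = 11412.50 + 5454.75 = 16867.25.
695 < 2321.25 → outlier.
All remaining values lie within [2321.25, 16867.25].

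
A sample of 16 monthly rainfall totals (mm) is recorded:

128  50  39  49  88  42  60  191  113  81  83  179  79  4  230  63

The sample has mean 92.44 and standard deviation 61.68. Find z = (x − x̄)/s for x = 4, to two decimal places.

-1.43

z = (4 − 92.44) / 61.68 = -1.43.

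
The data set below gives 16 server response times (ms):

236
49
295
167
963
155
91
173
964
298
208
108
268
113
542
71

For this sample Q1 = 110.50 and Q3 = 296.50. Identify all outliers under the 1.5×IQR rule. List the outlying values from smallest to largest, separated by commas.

963, 964

IQR = Q3 − Q1 = 296.50 − 110.50 = 186.00.
Lower fence = Q1 − 1.5·IQR = 110.50 − 279.00 = -168.50.
Upper fence = Q3 + 1.5·IQR = 296.50 + 279.00 = 575.50.
963 > 575.50 → outlier.
964 > 575.50 → outlier.
All remaining values lie within [-168.50, 575.50].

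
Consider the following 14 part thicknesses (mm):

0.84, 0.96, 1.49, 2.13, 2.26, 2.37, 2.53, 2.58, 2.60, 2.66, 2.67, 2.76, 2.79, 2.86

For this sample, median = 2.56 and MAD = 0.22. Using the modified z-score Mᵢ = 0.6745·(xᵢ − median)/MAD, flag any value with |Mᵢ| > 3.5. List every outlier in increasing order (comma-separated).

|Mᵢ| > 3.5 ⇔ |xᵢ − 2.56| > 3.5·0.22/0.6745 = 1.14.
So outliers lie outside [1.42, 3.70].
0.84: M = -5.27 → outlier.
0.96: M = -4.91 → outlier.

0.84, 0.96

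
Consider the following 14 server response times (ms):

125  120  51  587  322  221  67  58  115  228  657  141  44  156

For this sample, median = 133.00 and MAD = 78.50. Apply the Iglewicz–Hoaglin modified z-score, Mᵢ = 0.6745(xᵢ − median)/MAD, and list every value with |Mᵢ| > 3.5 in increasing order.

|Mᵢ| > 3.5 ⇔ |xᵢ − 133.00| > 3.5·78.50/0.6745 = 407.34.
So outliers lie outside [-274.34, 540.34].
587: M = 3.90 → outlier.
657: M = 4.50 → outlier.

587, 657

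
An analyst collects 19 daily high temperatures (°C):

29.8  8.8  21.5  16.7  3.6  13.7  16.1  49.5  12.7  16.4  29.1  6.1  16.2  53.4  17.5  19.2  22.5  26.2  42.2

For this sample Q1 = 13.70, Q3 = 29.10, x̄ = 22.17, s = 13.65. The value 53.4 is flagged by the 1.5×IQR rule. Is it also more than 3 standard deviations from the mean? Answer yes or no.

z = (53.4 − 22.17) / 13.65 = 2.29.
|z| = 2.29 ≤ 3.

no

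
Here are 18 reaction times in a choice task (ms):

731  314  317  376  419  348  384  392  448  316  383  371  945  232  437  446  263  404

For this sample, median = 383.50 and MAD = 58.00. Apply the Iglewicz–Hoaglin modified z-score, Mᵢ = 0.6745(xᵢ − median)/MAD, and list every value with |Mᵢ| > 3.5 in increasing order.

731, 945

|Mᵢ| > 3.5 ⇔ |xᵢ − 383.50| > 3.5·58.00/0.6745 = 300.96.
So outliers lie outside [82.54, 684.46].
731: M = 4.04 → outlier.
945: M = 6.53 → outlier.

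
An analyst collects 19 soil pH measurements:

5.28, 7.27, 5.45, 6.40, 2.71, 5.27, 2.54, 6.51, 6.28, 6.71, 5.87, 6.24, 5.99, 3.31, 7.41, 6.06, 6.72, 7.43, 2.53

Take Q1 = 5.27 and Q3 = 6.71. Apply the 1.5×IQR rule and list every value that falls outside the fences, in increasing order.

IQR = Q3 − Q1 = 6.71 − 5.27 = 1.44.
Lower fence = Q1 − 1.5·IQR = 5.27 − 2.16 = 3.11.
Upper fence = Q3 + 1.5·IQR = 6.71 + 2.16 = 8.87.
2.53 < 3.11 → outlier.
2.54 < 3.11 → outlier.
2.71 < 3.11 → outlier.
All remaining values lie within [3.11, 8.87].

2.53, 2.54, 2.71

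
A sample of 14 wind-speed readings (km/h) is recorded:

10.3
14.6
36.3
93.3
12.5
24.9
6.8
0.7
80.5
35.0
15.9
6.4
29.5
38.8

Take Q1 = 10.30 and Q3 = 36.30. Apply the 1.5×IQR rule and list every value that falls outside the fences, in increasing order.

80.5, 93.3

IQR = Q3 − Q1 = 36.30 − 10.30 = 26.00.
Lower fence = Q1 − 1.5·IQR = 10.30 − 39.00 = -28.70.
Upper fence = Q3 + 1.5·IQR = 36.30 + 39.00 = 75.30.
80.5 > 75.30 → outlier.
93.3 > 75.30 → outlier.
All remaining values lie within [-28.70, 75.30].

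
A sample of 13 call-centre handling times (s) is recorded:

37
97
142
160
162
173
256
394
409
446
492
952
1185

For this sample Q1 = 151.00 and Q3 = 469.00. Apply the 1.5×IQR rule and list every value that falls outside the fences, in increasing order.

952, 1185

IQR = Q3 − Q1 = 469.00 − 151.00 = 318.00.
Lower fence = Q1 − 1.5·IQR = 151.00 − 477.00 = -326.00.
Upper fence = Q3 + 1.5·IQR = 469.00 + 477.00 = 946.00.
952 > 946.00 → outlier.
1185 > 946.00 → outlier.
All remaining values lie within [-326.00, 946.00].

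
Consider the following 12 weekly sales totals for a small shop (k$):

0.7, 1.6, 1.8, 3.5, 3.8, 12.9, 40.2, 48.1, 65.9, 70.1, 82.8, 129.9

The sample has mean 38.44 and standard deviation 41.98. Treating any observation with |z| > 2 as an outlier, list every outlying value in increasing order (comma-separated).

Cutoffs at x̄ ± 2s: 38.44 ± 2·41.98 = [-45.52, 122.40].
129.9: z = 2.18, |z| > 2 → outlier.
Every other value lies within [-45.52, 122.40].

129.9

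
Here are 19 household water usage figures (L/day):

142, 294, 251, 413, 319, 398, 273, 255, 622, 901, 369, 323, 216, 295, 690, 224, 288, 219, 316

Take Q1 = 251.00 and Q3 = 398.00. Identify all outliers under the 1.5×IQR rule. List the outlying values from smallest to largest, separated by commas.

IQR = Q3 − Q1 = 398.00 − 251.00 = 147.00.
Lower fence = Q1 − 1.5·IQR = 251.00 − 220.50 = 30.50.
Upper fence = Q3 + 1.5·IQR = 398.00 + 220.50 = 618.50.
622 > 618.50 → outlier.
690 > 618.50 → outlier.
901 > 618.50 → outlier.
All remaining values lie within [30.50, 618.50].

622, 690, 901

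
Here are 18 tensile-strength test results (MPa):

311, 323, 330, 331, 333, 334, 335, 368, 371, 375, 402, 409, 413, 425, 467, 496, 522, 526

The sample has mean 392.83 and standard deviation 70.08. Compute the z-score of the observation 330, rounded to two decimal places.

z = (330 − 392.83) / 70.08 = -0.90.

-0.90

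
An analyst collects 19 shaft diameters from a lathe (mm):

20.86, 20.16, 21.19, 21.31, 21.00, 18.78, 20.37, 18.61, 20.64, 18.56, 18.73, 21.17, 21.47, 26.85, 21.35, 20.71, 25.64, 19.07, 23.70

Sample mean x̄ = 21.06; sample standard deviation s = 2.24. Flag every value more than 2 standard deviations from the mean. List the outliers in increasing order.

25.64, 26.85

Cutoffs at x̄ ± 2s: 21.06 ± 2·2.24 = [16.58, 25.54].
25.64: z = 2.04, |z| > 2 → outlier.
26.85: z = 2.58, |z| > 2 → outlier.
Every other value lies within [16.58, 25.54].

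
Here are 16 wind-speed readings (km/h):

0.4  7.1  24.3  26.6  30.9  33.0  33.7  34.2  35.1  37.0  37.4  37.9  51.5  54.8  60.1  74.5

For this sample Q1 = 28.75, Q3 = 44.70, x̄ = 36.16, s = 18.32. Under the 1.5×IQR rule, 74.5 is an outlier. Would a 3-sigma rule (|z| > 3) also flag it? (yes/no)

z = (74.5 − 36.16) / 18.32 = 2.09.
|z| = 2.09 ≤ 3.

no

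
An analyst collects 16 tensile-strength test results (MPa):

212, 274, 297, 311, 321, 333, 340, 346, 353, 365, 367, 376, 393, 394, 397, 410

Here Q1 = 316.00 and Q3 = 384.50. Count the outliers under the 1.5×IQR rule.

IQR = 68.50; fences at 316.00 − 102.75 = 213.25 and 384.50 + 102.75 = 487.25.
Outside the cutoffs: 212.

1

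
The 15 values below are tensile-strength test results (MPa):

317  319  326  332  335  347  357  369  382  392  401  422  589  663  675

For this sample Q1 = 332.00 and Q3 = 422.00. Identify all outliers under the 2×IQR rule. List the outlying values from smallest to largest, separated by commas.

IQR = Q3 − Q1 = 422.00 − 332.00 = 90.00.
Lower fence = Q1 − 2·IQR = 332.00 − 180.00 = 152.00.
Upper fence = Q3 + 2·IQR = 422.00 + 180.00 = 602.00.
663 > 602.00 → outlier.
675 > 602.00 → outlier.
All remaining values lie within [152.00, 602.00].

663, 675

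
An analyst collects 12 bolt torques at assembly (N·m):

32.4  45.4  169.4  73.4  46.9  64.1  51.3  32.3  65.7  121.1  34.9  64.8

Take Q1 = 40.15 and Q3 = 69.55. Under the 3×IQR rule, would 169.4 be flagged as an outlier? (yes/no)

yes

IQR = Q3 − Q1 = 69.55 − 40.15 = 29.40.
Lower fence = Q1 − 3·IQR = 40.15 − 88.20 = -48.05.
Upper fence = Q3 + 3·IQR = 69.55 + 88.20 = 157.75.
169.4 lies above the upper fence.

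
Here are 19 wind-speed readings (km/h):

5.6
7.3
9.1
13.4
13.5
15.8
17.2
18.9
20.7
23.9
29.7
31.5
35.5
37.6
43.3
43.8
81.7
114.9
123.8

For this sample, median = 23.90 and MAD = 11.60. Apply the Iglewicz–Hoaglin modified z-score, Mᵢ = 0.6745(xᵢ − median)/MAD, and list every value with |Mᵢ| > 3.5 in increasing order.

|Mᵢ| > 3.5 ⇔ |xᵢ − 23.90| > 3.5·11.60/0.6745 = 60.19.
So outliers lie outside [-36.29, 84.09].
114.9: M = 5.29 → outlier.
123.8: M = 5.81 → outlier.

114.9, 123.8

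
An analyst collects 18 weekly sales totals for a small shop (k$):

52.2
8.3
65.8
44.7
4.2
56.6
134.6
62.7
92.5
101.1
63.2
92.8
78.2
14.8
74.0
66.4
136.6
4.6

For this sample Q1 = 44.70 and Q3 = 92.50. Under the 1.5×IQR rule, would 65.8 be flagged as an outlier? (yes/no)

no

IQR = Q3 − Q1 = 92.50 − 44.70 = 47.80.
Lower fence = Q1 − 1.5·IQR = 44.70 − 71.70 = -27.00.
Upper fence = Q3 + 1.5·IQR = 92.50 + 71.70 = 164.20.
65.8 lies within [-27.00, 164.20].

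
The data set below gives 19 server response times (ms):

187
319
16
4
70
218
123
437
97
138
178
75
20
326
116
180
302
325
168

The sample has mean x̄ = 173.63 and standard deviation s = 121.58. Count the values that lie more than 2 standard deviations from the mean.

Cutoffs: x̄ ± 2s = [-69.53, 416.79].
Outside the cutoffs: 437.

1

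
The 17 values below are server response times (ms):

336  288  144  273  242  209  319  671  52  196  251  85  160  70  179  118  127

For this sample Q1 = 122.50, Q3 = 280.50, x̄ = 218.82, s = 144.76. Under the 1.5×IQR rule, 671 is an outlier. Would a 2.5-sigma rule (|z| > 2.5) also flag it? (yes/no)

yes

z = (671 − 218.82) / 144.76 = 3.12.
|z| = 3.12 > 2.5.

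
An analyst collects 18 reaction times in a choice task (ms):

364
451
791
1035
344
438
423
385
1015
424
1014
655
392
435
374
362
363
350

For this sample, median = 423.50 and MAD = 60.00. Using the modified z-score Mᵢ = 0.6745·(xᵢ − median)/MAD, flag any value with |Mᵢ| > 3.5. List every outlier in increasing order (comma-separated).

791, 1014, 1015, 1035

|Mᵢ| > 3.5 ⇔ |xᵢ − 423.50| > 3.5·60.00/0.6745 = 311.34.
So outliers lie outside [112.16, 734.84].
791: M = 4.13 → outlier.
1014: M = 6.64 → outlier.
1015: M = 6.65 → outlier.
1035: M = 6.87 → outlier.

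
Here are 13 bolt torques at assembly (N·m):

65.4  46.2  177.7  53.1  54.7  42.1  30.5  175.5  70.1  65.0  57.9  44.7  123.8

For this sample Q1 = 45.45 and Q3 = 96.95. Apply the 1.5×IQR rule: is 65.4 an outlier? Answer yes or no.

IQR = Q3 − Q1 = 96.95 − 45.45 = 51.50.
Lower fence = Q1 − 1.5·IQR = 45.45 − 77.25 = -31.80.
Upper fence = Q3 + 1.5·IQR = 96.95 + 77.25 = 174.20.
65.4 lies within [-31.80, 174.20].

no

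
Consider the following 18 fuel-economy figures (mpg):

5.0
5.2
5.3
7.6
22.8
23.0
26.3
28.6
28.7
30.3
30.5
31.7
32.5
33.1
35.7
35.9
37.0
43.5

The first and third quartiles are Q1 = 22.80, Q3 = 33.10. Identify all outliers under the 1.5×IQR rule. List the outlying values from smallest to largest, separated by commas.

5.0, 5.2, 5.3

IQR = Q3 − Q1 = 33.10 − 22.80 = 10.30.
Lower fence = Q1 − 1.5·IQR = 22.80 − 15.45 = 7.35.
Upper fence = Q3 + 1.5·IQR = 33.10 + 15.45 = 48.55.
5.0 < 7.35 → outlier.
5.2 < 7.35 → outlier.
5.3 < 7.35 → outlier.
All remaining values lie within [7.35, 48.55].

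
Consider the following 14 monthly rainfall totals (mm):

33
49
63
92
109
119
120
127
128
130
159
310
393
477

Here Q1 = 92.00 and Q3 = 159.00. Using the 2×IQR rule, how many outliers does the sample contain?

3

IQR = 67.00; fences at 92.00 − 134.00 = -42.00 and 159.00 + 134.00 = 293.00.
Outside the cutoffs: 310, 393, 477.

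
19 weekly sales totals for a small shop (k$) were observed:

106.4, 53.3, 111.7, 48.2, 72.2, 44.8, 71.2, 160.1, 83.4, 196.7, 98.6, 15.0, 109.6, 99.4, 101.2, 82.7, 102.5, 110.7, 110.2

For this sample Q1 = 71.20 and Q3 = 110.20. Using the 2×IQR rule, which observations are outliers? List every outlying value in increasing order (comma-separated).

IQR = Q3 − Q1 = 110.20 − 71.20 = 39.00.
Lower fence = Q1 − 2·IQR = 71.20 − 78.00 = -6.80.
Upper fence = Q3 + 2·IQR = 110.20 + 78.00 = 188.20.
196.7 > 188.20 → outlier.
All remaining values lie within [-6.80, 188.20].

196.7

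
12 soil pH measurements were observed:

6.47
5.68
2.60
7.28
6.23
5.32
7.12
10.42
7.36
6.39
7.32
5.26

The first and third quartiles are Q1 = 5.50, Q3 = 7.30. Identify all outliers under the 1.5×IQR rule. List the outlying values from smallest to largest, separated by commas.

IQR = Q3 − Q1 = 7.30 − 5.50 = 1.80.
Lower fence = Q1 − 1.5·IQR = 5.50 − 2.70 = 2.80.
Upper fence = Q3 + 1.5·IQR = 7.30 + 2.70 = 10.00.
2.60 < 2.80 → outlier.
10.42 > 10.00 → outlier.
All remaining values lie within [2.80, 10.00].

2.60, 10.42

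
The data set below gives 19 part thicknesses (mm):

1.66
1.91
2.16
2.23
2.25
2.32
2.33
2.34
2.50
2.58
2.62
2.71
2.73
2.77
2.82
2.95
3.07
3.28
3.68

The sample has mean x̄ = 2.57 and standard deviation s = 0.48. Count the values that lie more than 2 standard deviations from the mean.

1

Cutoffs: x̄ ± 2s = [1.61, 3.53].
Outside the cutoffs: 3.68.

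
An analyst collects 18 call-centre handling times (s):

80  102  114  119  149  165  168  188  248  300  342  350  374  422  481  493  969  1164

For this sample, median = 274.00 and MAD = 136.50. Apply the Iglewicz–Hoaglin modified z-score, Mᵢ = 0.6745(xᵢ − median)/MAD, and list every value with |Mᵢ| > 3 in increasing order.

969, 1164

|Mᵢ| > 3 ⇔ |xᵢ − 274.00| > 3·136.50/0.6745 = 607.12.
So outliers lie outside [-333.12, 881.12].
969: M = 3.43 → outlier.
1164: M = 4.40 → outlier.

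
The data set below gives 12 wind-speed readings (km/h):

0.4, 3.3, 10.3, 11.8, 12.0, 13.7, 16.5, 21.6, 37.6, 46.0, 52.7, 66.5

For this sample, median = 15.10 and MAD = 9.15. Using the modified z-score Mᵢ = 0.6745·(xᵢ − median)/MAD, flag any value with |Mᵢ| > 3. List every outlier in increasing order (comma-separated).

|Mᵢ| > 3 ⇔ |xᵢ − 15.10| > 3·9.15/0.6745 = 40.70.
So outliers lie outside [-25.60, 55.80].
66.5: M = 3.79 → outlier.

66.5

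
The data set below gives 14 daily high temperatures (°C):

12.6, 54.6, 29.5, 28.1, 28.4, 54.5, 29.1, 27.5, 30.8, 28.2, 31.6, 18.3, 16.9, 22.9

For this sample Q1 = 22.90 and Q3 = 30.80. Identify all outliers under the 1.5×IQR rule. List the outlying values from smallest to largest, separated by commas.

IQR = Q3 − Q1 = 30.80 − 22.90 = 7.90.
Lower fence = Q1 − 1.5·IQR = 22.90 − 11.85 = 11.05.
Upper fence = Q3 + 1.5·IQR = 30.80 + 11.85 = 42.65.
54.5 > 42.65 → outlier.
54.6 > 42.65 → outlier.
All remaining values lie within [11.05, 42.65].

54.5, 54.6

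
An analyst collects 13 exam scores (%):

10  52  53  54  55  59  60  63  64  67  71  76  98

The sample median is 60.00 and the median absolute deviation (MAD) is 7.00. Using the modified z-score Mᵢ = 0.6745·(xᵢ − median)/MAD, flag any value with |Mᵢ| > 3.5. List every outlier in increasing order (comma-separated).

|Mᵢ| > 3.5 ⇔ |xᵢ − 60.00| > 3.5·7.00/0.6745 = 36.32.
So outliers lie outside [23.68, 96.32].
10: M = -4.82 → outlier.
98: M = 3.66 → outlier.

10, 98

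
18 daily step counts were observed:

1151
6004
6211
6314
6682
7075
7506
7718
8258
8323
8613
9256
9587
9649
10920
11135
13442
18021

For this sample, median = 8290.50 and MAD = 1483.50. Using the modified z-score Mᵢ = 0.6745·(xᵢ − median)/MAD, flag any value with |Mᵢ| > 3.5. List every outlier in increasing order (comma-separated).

18021

|Mᵢ| > 3.5 ⇔ |xᵢ − 8290.50| > 3.5·1483.50/0.6745 = 7697.92.
So outliers lie outside [592.58, 15988.42].
18021: M = 4.42 → outlier.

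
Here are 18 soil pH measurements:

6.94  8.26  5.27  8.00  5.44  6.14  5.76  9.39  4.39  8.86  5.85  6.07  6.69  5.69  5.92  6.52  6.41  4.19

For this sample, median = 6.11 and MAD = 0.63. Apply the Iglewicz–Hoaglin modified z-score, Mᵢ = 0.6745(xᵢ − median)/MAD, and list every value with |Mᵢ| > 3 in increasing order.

|Mᵢ| > 3 ⇔ |xᵢ − 6.11| > 3·0.63/0.6745 = 2.80.
So outliers lie outside [3.31, 8.91].
9.39: M = 3.51 → outlier.

9.39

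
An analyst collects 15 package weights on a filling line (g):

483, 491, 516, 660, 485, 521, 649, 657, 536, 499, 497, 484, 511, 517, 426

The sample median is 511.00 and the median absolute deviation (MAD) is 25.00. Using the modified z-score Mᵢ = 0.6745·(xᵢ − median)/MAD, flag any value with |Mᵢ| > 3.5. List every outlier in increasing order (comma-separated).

649, 657, 660

|Mᵢ| > 3.5 ⇔ |xᵢ − 511.00| > 3.5·25.00/0.6745 = 129.73.
So outliers lie outside [381.27, 640.73].
649: M = 3.72 → outlier.
657: M = 3.94 → outlier.
660: M = 4.02 → outlier.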